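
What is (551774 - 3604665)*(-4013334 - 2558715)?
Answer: 20063749243659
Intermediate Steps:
(551774 - 3604665)*(-4013334 - 2558715) = -3052891*(-6572049) = 20063749243659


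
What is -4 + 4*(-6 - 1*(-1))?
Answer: -24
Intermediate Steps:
-4 + 4*(-6 - 1*(-1)) = -4 + 4*(-6 + 1) = -4 + 4*(-5) = -4 - 20 = -24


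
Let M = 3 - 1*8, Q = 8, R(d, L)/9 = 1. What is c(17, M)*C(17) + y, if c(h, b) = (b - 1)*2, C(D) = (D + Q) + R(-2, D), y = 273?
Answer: -135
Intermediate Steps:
R(d, L) = 9 (R(d, L) = 9*1 = 9)
M = -5 (M = 3 - 8 = -5)
C(D) = 17 + D (C(D) = (D + 8) + 9 = (8 + D) + 9 = 17 + D)
c(h, b) = -2 + 2*b (c(h, b) = (-1 + b)*2 = -2 + 2*b)
c(17, M)*C(17) + y = (-2 + 2*(-5))*(17 + 17) + 273 = (-2 - 10)*34 + 273 = -12*34 + 273 = -408 + 273 = -135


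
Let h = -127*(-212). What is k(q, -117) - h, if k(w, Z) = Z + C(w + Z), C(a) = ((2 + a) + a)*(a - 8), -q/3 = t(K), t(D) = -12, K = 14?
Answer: -12801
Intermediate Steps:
q = 36 (q = -3*(-12) = 36)
C(a) = (-8 + a)*(2 + 2*a) (C(a) = (2 + 2*a)*(-8 + a) = (-8 + a)*(2 + 2*a))
h = 26924
k(w, Z) = -16 - 14*w - 13*Z + 2*(Z + w)² (k(w, Z) = Z + (-16 - 14*(w + Z) + 2*(w + Z)²) = Z + (-16 - 14*(Z + w) + 2*(Z + w)²) = Z + (-16 + (-14*Z - 14*w) + 2*(Z + w)²) = Z + (-16 - 14*Z - 14*w + 2*(Z + w)²) = -16 - 14*w - 13*Z + 2*(Z + w)²)
k(q, -117) - h = (-16 - 14*36 - 13*(-117) + 2*(-117 + 36)²) - 1*26924 = (-16 - 504 + 1521 + 2*(-81)²) - 26924 = (-16 - 504 + 1521 + 2*6561) - 26924 = (-16 - 504 + 1521 + 13122) - 26924 = 14123 - 26924 = -12801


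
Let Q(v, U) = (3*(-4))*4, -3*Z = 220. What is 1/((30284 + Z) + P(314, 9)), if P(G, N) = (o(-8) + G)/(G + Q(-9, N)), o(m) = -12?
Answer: 399/12054509 ≈ 3.3100e-5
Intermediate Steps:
Z = -220/3 (Z = -1/3*220 = -220/3 ≈ -73.333)
Q(v, U) = -48 (Q(v, U) = -12*4 = -48)
P(G, N) = (-12 + G)/(-48 + G) (P(G, N) = (-12 + G)/(G - 48) = (-12 + G)/(-48 + G))
1/((30284 + Z) + P(314, 9)) = 1/((30284 - 220/3) + (-12 + 314)/(-48 + 314)) = 1/(90632/3 + 302/266) = 1/(90632/3 + (1/266)*302) = 1/(90632/3 + 151/133) = 1/(12054509/399) = 399/12054509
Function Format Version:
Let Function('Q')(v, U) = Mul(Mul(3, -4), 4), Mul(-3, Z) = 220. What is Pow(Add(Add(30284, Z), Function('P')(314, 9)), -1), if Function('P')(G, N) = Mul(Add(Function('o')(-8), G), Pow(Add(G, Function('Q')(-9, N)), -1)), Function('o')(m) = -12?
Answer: Rational(399, 12054509) ≈ 3.3100e-5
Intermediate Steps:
Z = Rational(-220, 3) (Z = Mul(Rational(-1, 3), 220) = Rational(-220, 3) ≈ -73.333)
Function('Q')(v, U) = -48 (Function('Q')(v, U) = Mul(-12, 4) = -48)
Function('P')(G, N) = Mul(Pow(Add(-48, G), -1), Add(-12, G)) (Function('P')(G, N) = Mul(Add(-12, G), Pow(Add(G, -48), -1)) = Mul(Add(-12, G), Pow(Add(-48, G), -1)) = Mul(Pow(Add(-48, G), -1), Add(-12, G)))
Pow(Add(Add(30284, Z), Function('P')(314, 9)), -1) = Pow(Add(Add(30284, Rational(-220, 3)), Mul(Pow(Add(-48, 314), -1), Add(-12, 314))), -1) = Pow(Add(Rational(90632, 3), Mul(Pow(266, -1), 302)), -1) = Pow(Add(Rational(90632, 3), Mul(Rational(1, 266), 302)), -1) = Pow(Add(Rational(90632, 3), Rational(151, 133)), -1) = Pow(Rational(12054509, 399), -1) = Rational(399, 12054509)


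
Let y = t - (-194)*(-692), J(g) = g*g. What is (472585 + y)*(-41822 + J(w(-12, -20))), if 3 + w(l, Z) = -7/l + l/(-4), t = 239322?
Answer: -1159615590407/48 ≈ -2.4159e+10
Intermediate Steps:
w(l, Z) = -3 - 7/l - l/4 (w(l, Z) = -3 + (-7/l + l/(-4)) = -3 + (-7/l + l*(-¼)) = -3 + (-7/l - l/4) = -3 - 7/l - l/4)
J(g) = g²
y = 105074 (y = 239322 - (-194)*(-692) = 239322 - 1*134248 = 239322 - 134248 = 105074)
(472585 + y)*(-41822 + J(w(-12, -20))) = (472585 + 105074)*(-41822 + (-3 - 7/(-12) - ¼*(-12))²) = 577659*(-41822 + (-3 - 7*(-1/12) + 3)²) = 577659*(-41822 + (-3 + 7/12 + 3)²) = 577659*(-41822 + (7/12)²) = 577659*(-41822 + 49/144) = 577659*(-6022319/144) = -1159615590407/48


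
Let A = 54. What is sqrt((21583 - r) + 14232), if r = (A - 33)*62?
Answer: sqrt(34513) ≈ 185.78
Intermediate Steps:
r = 1302 (r = (54 - 33)*62 = 21*62 = 1302)
sqrt((21583 - r) + 14232) = sqrt((21583 - 1*1302) + 14232) = sqrt((21583 - 1302) + 14232) = sqrt(20281 + 14232) = sqrt(34513)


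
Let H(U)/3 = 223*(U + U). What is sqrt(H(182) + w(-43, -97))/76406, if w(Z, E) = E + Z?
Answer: 2*sqrt(15211)/38203 ≈ 0.0064567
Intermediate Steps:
H(U) = 1338*U (H(U) = 3*(223*(U + U)) = 3*(223*(2*U)) = 3*(446*U) = 1338*U)
sqrt(H(182) + w(-43, -97))/76406 = sqrt(1338*182 + (-97 - 43))/76406 = sqrt(243516 - 140)*(1/76406) = sqrt(243376)*(1/76406) = (4*sqrt(15211))*(1/76406) = 2*sqrt(15211)/38203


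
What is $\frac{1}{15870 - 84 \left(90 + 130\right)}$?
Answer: $- \frac{1}{2610} \approx -0.00038314$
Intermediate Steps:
$\frac{1}{15870 - 84 \left(90 + 130\right)} = \frac{1}{15870 - 18480} = \frac{1}{-2610} = - \frac{1}{2610}$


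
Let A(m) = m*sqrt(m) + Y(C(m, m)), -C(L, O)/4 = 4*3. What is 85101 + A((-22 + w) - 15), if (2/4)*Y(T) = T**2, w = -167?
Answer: 89709 - 408*I*sqrt(51) ≈ 89709.0 - 2913.7*I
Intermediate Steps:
C(L, O) = -48 (C(L, O) = -16*3 = -4*12 = -48)
Y(T) = 2*T**2
A(m) = 4608 + m**(3/2) (A(m) = m*sqrt(m) + 2*(-48)**2 = m**(3/2) + 2*2304 = m**(3/2) + 4608 = 4608 + m**(3/2))
85101 + A((-22 + w) - 15) = 85101 + (4608 + ((-22 - 167) - 15)**(3/2)) = 85101 + (4608 + (-189 - 15)**(3/2)) = 85101 + (4608 + (-204)**(3/2)) = 85101 + (4608 - 408*I*sqrt(51)) = 89709 - 408*I*sqrt(51)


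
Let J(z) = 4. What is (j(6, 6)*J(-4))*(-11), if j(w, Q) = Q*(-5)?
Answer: 1320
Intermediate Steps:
j(w, Q) = -5*Q
(j(6, 6)*J(-4))*(-11) = (-5*6*4)*(-11) = -30*4*(-11) = -120*(-11) = 1320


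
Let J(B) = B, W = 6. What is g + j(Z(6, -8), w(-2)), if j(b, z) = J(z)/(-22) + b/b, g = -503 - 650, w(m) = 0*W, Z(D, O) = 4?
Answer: -1152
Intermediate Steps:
w(m) = 0 (w(m) = 0*6 = 0)
g = -1153
j(b, z) = 1 - z/22 (j(b, z) = z/(-22) + b/b = z*(-1/22) + 1 = -z/22 + 1 = 1 - z/22)
g + j(Z(6, -8), w(-2)) = -1153 + (1 - 1/22*0) = -1153 + (1 + 0) = -1153 + 1 = -1152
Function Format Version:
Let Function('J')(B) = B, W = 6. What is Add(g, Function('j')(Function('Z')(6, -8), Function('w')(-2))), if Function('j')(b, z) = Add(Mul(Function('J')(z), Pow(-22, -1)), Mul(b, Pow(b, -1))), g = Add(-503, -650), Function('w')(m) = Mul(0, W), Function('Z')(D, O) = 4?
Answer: -1152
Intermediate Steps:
Function('w')(m) = 0 (Function('w')(m) = Mul(0, 6) = 0)
g = -1153
Function('j')(b, z) = Add(1, Mul(Rational(-1, 22), z)) (Function('j')(b, z) = Add(Mul(z, Pow(-22, -1)), Mul(b, Pow(b, -1))) = Add(Mul(z, Rational(-1, 22)), 1) = Add(Mul(Rational(-1, 22), z), 1) = Add(1, Mul(Rational(-1, 22), z)))
Add(g, Function('j')(Function('Z')(6, -8), Function('w')(-2))) = Add(-1153, Add(1, Mul(Rational(-1, 22), 0))) = Add(-1153, Add(1, 0)) = Add(-1153, 1) = -1152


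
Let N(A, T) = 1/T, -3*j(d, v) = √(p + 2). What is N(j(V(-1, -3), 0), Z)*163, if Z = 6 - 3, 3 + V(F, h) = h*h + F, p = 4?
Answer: 163/3 ≈ 54.333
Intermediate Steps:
V(F, h) = -3 + F + h² (V(F, h) = -3 + (h*h + F) = -3 + (h² + F) = -3 + (F + h²) = -3 + F + h²)
Z = 3
j(d, v) = -√6/3 (j(d, v) = -√(4 + 2)/3 = -√6/3)
N(j(V(-1, -3), 0), Z)*163 = 163/3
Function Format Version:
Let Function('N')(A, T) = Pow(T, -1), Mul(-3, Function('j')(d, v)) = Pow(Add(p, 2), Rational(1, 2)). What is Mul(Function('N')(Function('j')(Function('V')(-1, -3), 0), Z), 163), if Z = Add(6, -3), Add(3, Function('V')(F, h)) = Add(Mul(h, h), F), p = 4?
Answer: Rational(163, 3) ≈ 54.333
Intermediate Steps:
Function('V')(F, h) = Add(-3, F, Pow(h, 2)) (Function('V')(F, h) = Add(-3, Add(Mul(h, h), F)) = Add(-3, Add(Pow(h, 2), F)) = Add(-3, Add(F, Pow(h, 2))) = Add(-3, F, Pow(h, 2)))
Z = 3
Function('j')(d, v) = Mul(Rational(-1, 3), Pow(6, Rational(1, 2))) (Function('j')(d, v) = Mul(Rational(-1, 3), Pow(Add(4, 2), Rational(1, 2))) = Mul(Rational(-1, 3), Pow(6, Rational(1, 2))))
Mul(Function('N')(Function('j')(Function('V')(-1, -3), 0), Z), 163) = Mul(Pow(3, -1), 163) = Mul(Rational(1, 3), 163) = Rational(163, 3)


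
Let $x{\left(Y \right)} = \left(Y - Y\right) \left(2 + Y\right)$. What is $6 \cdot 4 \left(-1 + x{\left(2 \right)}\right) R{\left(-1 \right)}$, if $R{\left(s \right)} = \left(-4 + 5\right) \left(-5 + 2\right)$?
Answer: $72$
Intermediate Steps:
$R{\left(s \right)} = -3$ ($R{\left(s \right)} = 1 \left(-3\right) = -3$)
$x{\left(Y \right)} = 0$ ($x{\left(Y \right)} = 0 \left(2 + Y\right) = 0$)
$6 \cdot 4 \left(-1 + x{\left(2 \right)}\right) R{\left(-1 \right)} = 6 \cdot 4 \left(-1 + 0\right) \left(-3\right) = 6 \cdot 4 \left(-1\right) \left(-3\right) = 6 \left(-4\right) \left(-3\right) = \left(-24\right) \left(-3\right) = 72$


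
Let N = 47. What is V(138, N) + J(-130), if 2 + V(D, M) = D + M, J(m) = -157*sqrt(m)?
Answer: 183 - 157*I*sqrt(130) ≈ 183.0 - 1790.1*I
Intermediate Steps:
V(D, M) = -2 + D + M (V(D, M) = -2 + (D + M) = -2 + D + M)
V(138, N) + J(-130) = (-2 + 138 + 47) - 157*I*sqrt(130) = 183 - 157*I*sqrt(130)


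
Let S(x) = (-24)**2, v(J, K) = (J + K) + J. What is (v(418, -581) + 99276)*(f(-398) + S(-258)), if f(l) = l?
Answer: 17716518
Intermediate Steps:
v(J, K) = K + 2*J
S(x) = 576
(v(418, -581) + 99276)*(f(-398) + S(-258)) = ((-581 + 2*418) + 99276)*(-398 + 576) = ((-581 + 836) + 99276)*178 = (255 + 99276)*178 = 99531*178 = 17716518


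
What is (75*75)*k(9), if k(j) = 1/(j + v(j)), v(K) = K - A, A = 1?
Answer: 5625/17 ≈ 330.88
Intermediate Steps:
v(K) = -1 + K (v(K) = K - 1*1 = K - 1 = -1 + K)
k(j) = 1/(-1 + 2*j) (k(j) = 1/(j + (-1 + j)) = 1/(-1 + 2*j))
(75*75)*k(9) = (75*75)/(-1 + 2*9) = 5625/(-1 + 18) = 5625/17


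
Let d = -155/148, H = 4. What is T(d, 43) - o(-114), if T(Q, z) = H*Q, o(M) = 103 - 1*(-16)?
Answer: -4558/37 ≈ -123.19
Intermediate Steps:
o(M) = 119 (o(M) = 103 + 16 = 119)
d = -155/148 (d = -155*1/148 = -155/148 ≈ -1.0473)
T(Q, z) = 4*Q
T(d, 43) - o(-114) = 4*(-155/148) - 1*119 = -155/37 - 119 = -4558/37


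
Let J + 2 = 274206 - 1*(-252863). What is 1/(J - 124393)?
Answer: 1/402674 ≈ 2.4834e-6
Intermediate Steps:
J = 527067 (J = -2 + (274206 - 1*(-252863)) = -2 + (274206 + 252863) = -2 + 527069 = 527067)
1/(J - 124393) = 1/(527067 - 124393) = 1/402674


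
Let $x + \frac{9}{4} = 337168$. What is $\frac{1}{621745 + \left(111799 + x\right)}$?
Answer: $\frac{4}{4282839} \approx 9.3396 \cdot 10^{-7}$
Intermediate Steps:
$x = \frac{1348663}{4}$ ($x = - \frac{9}{4} + 337168 = \frac{1348663}{4} \approx 3.3717 \cdot 10^{5}$)
$\frac{1}{621745 + \left(111799 + x\right)} = \frac{1}{621745 + \left(111799 + \frac{1348663}{4}\right)} = \frac{1}{621745 + \frac{1795859}{4}} = \frac{1}{\frac{4282839}{4}} = \frac{4}{4282839}$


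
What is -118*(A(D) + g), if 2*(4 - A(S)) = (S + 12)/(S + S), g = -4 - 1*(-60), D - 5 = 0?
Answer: -69797/10 ≈ -6979.7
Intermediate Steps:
D = 5 (D = 5 + 0 = 5)
g = 56 (g = -4 + 60 = 56)
A(S) = 4 - (12 + S)/(4*S) (A(S) = 4 - (S + 12)/(2*(S + S)) = 4 - (12 + S)/(2*(2*S)) = 4 - (12 + S)*1/(2*S)/2 = 4 - (12 + S)/(4*S))
-118*(A(D) + g) = -118*((15/4 - 3/5) + 56) = -118*((15/4 - 3*⅕) + 56) = -118*((15/4 - ⅗) + 56) = -118*(63/20 + 56) = -118*1183/20 = -69797/10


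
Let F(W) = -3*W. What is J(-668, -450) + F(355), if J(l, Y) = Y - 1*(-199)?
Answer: -1316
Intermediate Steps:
J(l, Y) = 199 + Y (J(l, Y) = Y + 199 = 199 + Y)
J(-668, -450) + F(355) = (199 - 450) - 3*355 = -251 - 1065 = -1316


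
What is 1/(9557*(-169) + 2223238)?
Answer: 1/608105 ≈ 1.6445e-6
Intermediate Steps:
1/(9557*(-169) + 2223238) = 1/(-1615133 + 2223238) = 1/608105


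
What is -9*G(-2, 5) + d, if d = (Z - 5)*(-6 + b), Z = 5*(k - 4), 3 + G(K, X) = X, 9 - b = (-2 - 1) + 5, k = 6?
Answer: -13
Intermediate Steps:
b = 7 (b = 9 - ((-2 - 1) + 5) = 9 - (-3 + 5) = 9 - 1*2 = 9 - 2 = 7)
G(K, X) = -3 + X
Z = 10 (Z = 5*(6 - 4) = 5*2 = 10)
d = 5 (d = (10 - 5)*(-6 + 7) = 5*1 = 5)
-9*G(-2, 5) + d = -9*(-3 + 5) + 5 = -9*2 + 5 = -18 + 5 = -13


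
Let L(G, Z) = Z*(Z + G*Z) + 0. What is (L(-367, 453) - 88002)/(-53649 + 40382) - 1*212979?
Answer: -2750397897/13267 ≈ -2.0731e+5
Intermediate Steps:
L(G, Z) = Z*(Z + G*Z)
(L(-367, 453) - 88002)/(-53649 + 40382) - 1*212979 = (453²*(1 - 367) - 88002)/(-53649 + 40382) - 1*212979 = (205209*(-366) - 88002)/(-13267) - 212979 = (-75106494 - 88002)*(-1/13267) - 212979 = -75194496*(-1/13267) - 212979 = 75194496/13267 - 212979 = -2750397897/13267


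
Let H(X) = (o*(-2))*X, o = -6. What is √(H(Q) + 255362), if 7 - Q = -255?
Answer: √258506 ≈ 508.44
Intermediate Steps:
Q = 262 (Q = 7 - 1*(-255) = 7 + 255 = 262)
H(X) = 12*X (H(X) = (-6*(-2))*X = 12*X)
√(H(Q) + 255362) = √(12*262 + 255362) = √(3144 + 255362) = √258506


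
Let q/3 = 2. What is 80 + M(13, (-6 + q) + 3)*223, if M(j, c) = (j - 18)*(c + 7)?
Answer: -11070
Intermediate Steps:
q = 6 (q = 3*2 = 6)
M(j, c) = (-18 + j)*(7 + c)
80 + M(13, (-6 + q) + 3)*223 = 80 + (-126 - 18*((-6 + 6) + 3) + 7*13 + ((-6 + 6) + 3)*13)*223 = 80 + (-126 - 18*(0 + 3) + 91 + (0 + 3)*13)*223 = 80 + (-126 - 18*3 + 91 + 3*13)*223 = 80 + (-126 - 54 + 91 + 39)*223 = 80 - 50*223 = 80 - 11150 = -11070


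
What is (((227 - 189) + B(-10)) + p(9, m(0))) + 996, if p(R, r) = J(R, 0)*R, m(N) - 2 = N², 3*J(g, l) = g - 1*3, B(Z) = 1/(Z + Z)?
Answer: 21039/20 ≈ 1051.9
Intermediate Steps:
B(Z) = 1/(2*Z)
J(g, l) = -1 + g/3 (J(g, l) = (g - 1*3)/3 = (g - 3)/3 = (-3 + g)/3 = -1 + g/3)
m(N) = 2 + N²
p(R, r) = R*(-1 + R/3) (p(R, r) = (-1 + R/3)*R = R*(-1 + R/3))
(((227 - 189) + B(-10)) + p(9, m(0))) + 996 = (((227 - 189) + (½)/(-10)) + (⅓)*9*(-3 + 9)) + 996 = ((38 + (½)*(-⅒)) + (⅓)*9*6) + 996 = ((38 - 1/20) + 18) + 996 = (759/20 + 18) + 996 = 1119/20 + 996 = 21039/20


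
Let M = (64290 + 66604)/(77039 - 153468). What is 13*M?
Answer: -1701622/76429 ≈ -22.264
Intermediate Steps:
M = -130894/76429 (M = 130894/(-76429) = 130894*(-1/76429) = -130894/76429 ≈ -1.7126)
13*M = 13*(-130894/76429) = -1701622/76429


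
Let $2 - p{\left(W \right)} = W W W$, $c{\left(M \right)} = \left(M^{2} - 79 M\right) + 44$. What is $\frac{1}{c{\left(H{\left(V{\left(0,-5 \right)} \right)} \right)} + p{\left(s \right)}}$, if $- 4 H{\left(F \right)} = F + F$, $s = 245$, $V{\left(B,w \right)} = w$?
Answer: $- \frac{4}{58825081} \approx -6.7998 \cdot 10^{-8}$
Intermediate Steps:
$H{\left(F \right)} = - \frac{F}{2}$ ($H{\left(F \right)} = - \frac{F + F}{4} = - \frac{2 F}{4} = - \frac{F}{2}$)
$c{\left(M \right)} = 44 + M^{2} - 79 M$
$p{\left(W \right)} = 2 - W^{3}$ ($p{\left(W \right)} = 2 - W W W = 2 - W^{2} W = 2 - W^{3}$)
$\frac{1}{c{\left(H{\left(V{\left(0,-5 \right)} \right)} \right)} + p{\left(s \right)}} = \frac{1}{\left(44 + \left(\left(- \frac{1}{2}\right) \left(-5\right)\right)^{2} - 79 \left(\left(- \frac{1}{2}\right) \left(-5\right)\right)\right) + \left(2 - 245^{3}\right)} = \frac{1}{\left(44 + \left(\frac{5}{2}\right)^{2} - \frac{395}{2}\right) + \left(2 - 14706125\right)} = \frac{1}{\left(44 + \frac{25}{4} - \frac{395}{2}\right) + \left(2 - 14706125\right)} = \frac{1}{- \frac{589}{4} - 14706123} = \frac{1}{- \frac{58825081}{4}} = - \frac{4}{58825081}$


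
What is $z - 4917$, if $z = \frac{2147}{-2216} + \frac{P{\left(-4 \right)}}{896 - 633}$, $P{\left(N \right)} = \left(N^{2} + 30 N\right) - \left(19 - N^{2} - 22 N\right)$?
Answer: $- \frac{2866663717}{582808} \approx -4918.7$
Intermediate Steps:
$P{\left(N \right)} = -19 + 2 N^{2} + 52 N$ ($P{\left(N \right)} = \left(N^{2} + 30 N\right) + \left(-19 + N^{2} + 22 N\right) = -19 + 2 N^{2} + 52 N$)
$z = - \frac{996781}{582808}$ ($z = \frac{2147}{-2216} + \frac{-19 + 2 \left(-4\right)^{2} + 52 \left(-4\right)}{896 - 633} = 2147 \left(- \frac{1}{2216}\right) + \frac{-19 + 2 \cdot 16 - 208}{896 - 633} = - \frac{2147}{2216} + \frac{-19 + 32 - 208}{263} = - \frac{2147}{2216} - \frac{195}{263} = - \frac{996781}{582808} \approx -1.7103$)
$z - 4917 = - \frac{996781}{582808} - 4917 = - \frac{2866663717}{582808}$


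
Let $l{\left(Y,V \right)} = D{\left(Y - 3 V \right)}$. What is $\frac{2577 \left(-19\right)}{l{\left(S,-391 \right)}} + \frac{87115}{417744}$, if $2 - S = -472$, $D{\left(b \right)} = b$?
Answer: $- \frac{752241521}{25482384} \approx -29.52$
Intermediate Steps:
$S = 474$ ($S = 2 - -472 = 2 + 472 = 474$)
$l{\left(Y,V \right)} = Y - 3 V$
$\frac{2577 \left(-19\right)}{l{\left(S,-391 \right)}} + \frac{87115}{417744} = \frac{2577 \left(-19\right)}{474 - -1173} + \frac{87115}{417744} = - \frac{48963}{474 + 1173} + 87115 \cdot \frac{1}{417744} = - \frac{48963}{1647} + \frac{87115}{417744} = \left(-48963\right) \frac{1}{1647} + \frac{87115}{417744} = - \frac{16321}{549} + \frac{87115}{417744} = - \frac{752241521}{25482384}$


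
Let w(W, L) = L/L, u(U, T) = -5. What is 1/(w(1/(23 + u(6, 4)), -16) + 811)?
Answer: 1/812 ≈ 0.0012315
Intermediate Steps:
w(W, L) = 1
1/(w(1/(23 + u(6, 4)), -16) + 811) = 1/(1 + 811) = 1/812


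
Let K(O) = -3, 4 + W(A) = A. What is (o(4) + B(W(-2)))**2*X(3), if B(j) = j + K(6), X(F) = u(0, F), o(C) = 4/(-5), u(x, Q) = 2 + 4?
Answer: 14406/25 ≈ 576.24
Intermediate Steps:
W(A) = -4 + A
u(x, Q) = 6
o(C) = -4/5 (o(C) = 4*(-1/5) = -4/5)
X(F) = 6
B(j) = -3 + j (B(j) = j - 3 = -3 + j)
(o(4) + B(W(-2)))**2*X(3) = (-4/5 + (-3 + (-4 - 2)))**2*6 = (-4/5 + (-3 - 6))**2*6 = (-4/5 - 9)**2*6 = (-49/5)**2*6 = (2401/25)*6 = 14406/25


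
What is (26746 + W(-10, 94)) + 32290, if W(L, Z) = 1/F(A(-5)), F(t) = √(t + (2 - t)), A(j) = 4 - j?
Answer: 59036 + √2/2 ≈ 59037.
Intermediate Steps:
F(t) = √2
W(L, Z) = √2/2 (W(L, Z) = 1/(√2) = √2/2)
(26746 + W(-10, 94)) + 32290 = (26746 + √2/2) + 32290 = 59036 + √2/2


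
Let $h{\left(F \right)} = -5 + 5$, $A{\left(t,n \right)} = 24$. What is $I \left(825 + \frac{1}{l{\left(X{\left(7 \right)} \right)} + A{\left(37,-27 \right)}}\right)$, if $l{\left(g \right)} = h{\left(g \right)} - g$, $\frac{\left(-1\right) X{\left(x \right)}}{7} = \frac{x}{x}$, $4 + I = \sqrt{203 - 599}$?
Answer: $- \frac{102304}{31} + \frac{153456 i \sqrt{11}}{31} \approx -3300.1 + 16418.0 i$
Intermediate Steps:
$h{\left(F \right)} = 0$
$I = -4 + 6 i \sqrt{11}$ ($I = -4 + \sqrt{203 - 599} = -4 + \sqrt{-396} = -4 + 6 i \sqrt{11} \approx -4.0 + 19.9 i$)
$X{\left(x \right)} = -7$ ($X{\left(x \right)} = - 7 \frac{x}{x} = \left(-7\right) 1 = -7$)
$l{\left(g \right)} = - g$ ($l{\left(g \right)} = 0 - g = - g$)
$I \left(825 + \frac{1}{l{\left(X{\left(7 \right)} \right)} + A{\left(37,-27 \right)}}\right) = \left(-4 + 6 i \sqrt{11}\right) \left(825 + \frac{1}{\left(-1\right) \left(-7\right) + 24}\right) = \left(-4 + 6 i \sqrt{11}\right) \left(825 + \frac{1}{7 + 24}\right) = \left(-4 + 6 i \sqrt{11}\right) \left(825 + \frac{1}{31}\right) = \left(-4 + 6 i \sqrt{11}\right) \frac{25576}{31} = - \frac{102304}{31} + \frac{153456 i \sqrt{11}}{31}$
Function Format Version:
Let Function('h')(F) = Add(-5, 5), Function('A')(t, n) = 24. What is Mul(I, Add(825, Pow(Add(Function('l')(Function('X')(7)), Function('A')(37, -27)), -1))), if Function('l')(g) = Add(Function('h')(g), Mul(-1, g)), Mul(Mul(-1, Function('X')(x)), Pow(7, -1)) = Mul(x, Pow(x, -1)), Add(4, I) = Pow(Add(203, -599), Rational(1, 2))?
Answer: Add(Rational(-102304, 31), Mul(Rational(153456, 31), I, Pow(11, Rational(1, 2)))) ≈ Add(-3300.1, Mul(16418., I))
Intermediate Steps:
Function('h')(F) = 0
I = Add(-4, Mul(6, I, Pow(11, Rational(1, 2)))) (I = Add(-4, Pow(Add(203, -599), Rational(1, 2))) = Add(-4, Pow(-396, Rational(1, 2))) = Add(-4, Mul(6, I, Pow(11, Rational(1, 2)))) ≈ Add(-4.0000, Mul(19.900, I)))
Function('X')(x) = -7 (Function('X')(x) = Mul(-7, Mul(x, Pow(x, -1))) = Mul(-7, 1) = -7)
Function('l')(g) = Mul(-1, g) (Function('l')(g) = Add(0, Mul(-1, g)) = Mul(-1, g))
Mul(I, Add(825, Pow(Add(Function('l')(Function('X')(7)), Function('A')(37, -27)), -1))) = Mul(Add(-4, Mul(6, I, Pow(11, Rational(1, 2)))), Add(825, Pow(Add(Mul(-1, -7), 24), -1))) = Mul(Add(-4, Mul(6, I, Pow(11, Rational(1, 2)))), Add(825, Pow(Add(7, 24), -1))) = Mul(Add(-4, Mul(6, I, Pow(11, Rational(1, 2)))), Add(825, Pow(31, -1))) = Mul(Add(-4, Mul(6, I, Pow(11, Rational(1, 2)))), Add(825, Rational(1, 31))) = Mul(Add(-4, Mul(6, I, Pow(11, Rational(1, 2)))), Rational(25576, 31)) = Add(Rational(-102304, 31), Mul(Rational(153456, 31), I, Pow(11, Rational(1, 2))))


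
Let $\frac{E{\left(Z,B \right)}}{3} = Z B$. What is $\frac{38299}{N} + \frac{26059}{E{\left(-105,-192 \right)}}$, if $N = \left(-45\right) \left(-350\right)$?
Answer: $\frac{4328179}{1512000} \approx 2.8626$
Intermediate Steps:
$E{\left(Z,B \right)} = 3 B Z$ ($E{\left(Z,B \right)} = 3 Z B = 3 B Z$)
$N = 15750$
$\frac{38299}{N} + \frac{26059}{E{\left(-105,-192 \right)}} = \frac{38299}{15750} + \frac{26059}{3 \left(-192\right) \left(-105\right)} = 38299 \cdot \frac{1}{15750} + \frac{26059}{60480} = \frac{38299}{15750} + 26059 \cdot \frac{1}{60480} = \frac{38299}{15750} + \frac{26059}{60480} = \frac{4328179}{1512000}$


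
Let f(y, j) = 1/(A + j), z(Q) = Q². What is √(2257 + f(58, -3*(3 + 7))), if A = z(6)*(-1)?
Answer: √9831426/66 ≈ 47.508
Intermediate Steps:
A = -36 (A = 6²*(-1) = 36*(-1) = -36)
f(y, j) = 1/(-36 + j)
√(2257 + f(58, -3*(3 + 7))) = √(2257 + 1/(-36 - 3*(3 + 7))) = √(2257 + 1/(-36 - 3*10)) = √(2257 + 1/(-36 - 30)) = √(2257 + 1/(-66)) = √(2257 - 1/66) = √(148961/66) = √9831426/66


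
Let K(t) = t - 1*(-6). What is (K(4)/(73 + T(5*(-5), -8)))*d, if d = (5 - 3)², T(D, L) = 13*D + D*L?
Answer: -10/13 ≈ -0.76923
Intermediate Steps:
K(t) = 6 + t (K(t) = t + 6 = 6 + t)
d = 4 (d = 2² = 4)
(K(4)/(73 + T(5*(-5), -8)))*d = ((6 + 4)/(73 + (5*(-5))*(13 - 8)))*4 = (10/(73 - 25*5))*4 = (10/(73 - 125))*4 = (10/(-52))*4 = (10*(-1/52))*4 = -5/26*4 = -10/13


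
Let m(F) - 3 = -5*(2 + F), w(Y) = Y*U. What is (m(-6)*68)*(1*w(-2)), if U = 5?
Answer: -15640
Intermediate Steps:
w(Y) = 5*Y (w(Y) = Y*5 = 5*Y)
m(F) = -7 - 5*F (m(F) = 3 - 5*(2 + F) = 3 + (-10 - 5*F) = -7 - 5*F)
(m(-6)*68)*(1*w(-2)) = ((-7 - 5*(-6))*68)*(1*(5*(-2))) = ((-7 + 30)*68)*(1*(-10)) = (23*68)*(-10) = 1564*(-10) = -15640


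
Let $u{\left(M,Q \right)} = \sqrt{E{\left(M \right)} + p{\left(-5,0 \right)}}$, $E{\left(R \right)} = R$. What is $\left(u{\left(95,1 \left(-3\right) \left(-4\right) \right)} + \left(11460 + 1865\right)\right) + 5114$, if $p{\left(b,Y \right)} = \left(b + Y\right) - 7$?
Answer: $18439 + \sqrt{83} \approx 18448.0$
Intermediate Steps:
$p{\left(b,Y \right)} = -7 + Y + b$ ($p{\left(b,Y \right)} = \left(Y + b\right) - 7 = -7 + Y + b$)
$u{\left(M,Q \right)} = \sqrt{-12 + M}$ ($u{\left(M,Q \right)} = \sqrt{M - 12} = \sqrt{-12 + M}$)
$\left(u{\left(95,1 \left(-3\right) \left(-4\right) \right)} + \left(11460 + 1865\right)\right) + 5114 = \left(\sqrt{-12 + 95} + \left(11460 + 1865\right)\right) + 5114 = \left(\sqrt{83} + 13325\right) + 5114 = \left(13325 + \sqrt{83}\right) + 5114 = 18439 + \sqrt{83}$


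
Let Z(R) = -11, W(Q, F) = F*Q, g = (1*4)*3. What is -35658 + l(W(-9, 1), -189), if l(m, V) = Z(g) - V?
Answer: -35480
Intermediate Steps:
g = 12 (g = 4*3 = 12)
l(m, V) = -11 - V
-35658 + l(W(-9, 1), -189) = -35658 + (-11 - 1*(-189)) = -35658 + (-11 + 189) = -35658 + 178 = -35480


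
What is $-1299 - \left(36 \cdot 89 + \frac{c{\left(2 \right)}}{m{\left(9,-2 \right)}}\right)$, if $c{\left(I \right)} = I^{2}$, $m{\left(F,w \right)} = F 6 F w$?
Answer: $- \frac{1094228}{243} \approx -4503.0$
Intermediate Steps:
$m{\left(F,w \right)} = 6 w F^{2}$ ($m{\left(F,w \right)} = 6 F F w = 6 w F^{2}$)
$-1299 - \left(36 \cdot 89 + \frac{c{\left(2 \right)}}{m{\left(9,-2 \right)}}\right) = -1299 - \left(36 \cdot 89 + \frac{2^{2}}{6 \left(-2\right) 9^{2}}\right) = -1299 - \left(3204 + \frac{4}{6 \left(-2\right) 81}\right) = -1299 - \left(3204 + \frac{4}{-972}\right) = -1299 - \left(3204 + 4 \left(- \frac{1}{972}\right)\right) = -1299 - \left(3204 - \frac{1}{243}\right) = -1299 - \frac{778571}{243} = - \frac{1094228}{243}$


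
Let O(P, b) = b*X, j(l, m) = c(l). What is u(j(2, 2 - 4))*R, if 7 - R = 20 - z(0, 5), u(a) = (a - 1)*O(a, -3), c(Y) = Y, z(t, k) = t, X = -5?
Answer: -195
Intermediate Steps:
j(l, m) = l
O(P, b) = -5*b (O(P, b) = b*(-5) = -5*b)
u(a) = -15 + 15*a (u(a) = (a - 1)*(-5*(-3)) = (-1 + a)*15 = -15 + 15*a)
R = -13 (R = 7 - (20 - 1*0) = 7 - (20 + 0) = 7 - 1*20 = 7 - 20 = -13)
u(j(2, 2 - 4))*R = (-15 + 15*2)*(-13) = (-15 + 30)*(-13) = 15*(-13) = -195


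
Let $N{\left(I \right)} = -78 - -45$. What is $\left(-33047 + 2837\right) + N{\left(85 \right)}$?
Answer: $-30243$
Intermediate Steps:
$N{\left(I \right)} = -33$ ($N{\left(I \right)} = -78 + 45 = -33$)
$\left(-33047 + 2837\right) + N{\left(85 \right)} = \left(-33047 + 2837\right) - 33 = -30210 - 33 = -30243$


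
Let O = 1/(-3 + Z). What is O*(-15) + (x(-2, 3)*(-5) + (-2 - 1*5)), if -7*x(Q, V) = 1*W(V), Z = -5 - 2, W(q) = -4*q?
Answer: -197/14 ≈ -14.071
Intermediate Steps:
Z = -7
x(Q, V) = 4*V/7 (x(Q, V) = -(-4*V)/7 = -(-4)*V/7 = 4*V/7)
O = -⅒ (O = 1/(-3 - 7) = 1/(-10) = -⅒ ≈ -0.10000)
O*(-15) + (x(-2, 3)*(-5) + (-2 - 1*5)) = -⅒*(-15) + (((4/7)*3)*(-5) + (-2 - 1*5)) = 3/2 + ((12/7)*(-5) + (-2 - 5)) = 3/2 + (-60/7 - 7) = 3/2 - 109/7 = -197/14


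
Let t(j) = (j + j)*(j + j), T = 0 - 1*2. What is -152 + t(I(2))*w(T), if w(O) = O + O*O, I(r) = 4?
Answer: -24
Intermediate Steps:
T = -2 (T = 0 - 2 = -2)
w(O) = O + O²
t(j) = 4*j² (t(j) = (2*j)*(2*j) = 4*j²)
-152 + t(I(2))*w(T) = -152 + (4*4²)*(-2*(1 - 2)) = -152 + (4*16)*(-2*(-1)) = -152 + 64*2 = -152 + 128 = -24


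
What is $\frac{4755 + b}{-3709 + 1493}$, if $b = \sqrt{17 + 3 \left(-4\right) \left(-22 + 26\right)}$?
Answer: $- \frac{4755}{2216} - \frac{i \sqrt{31}}{2216} \approx -2.1458 - 0.0025125 i$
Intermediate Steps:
$b = i \sqrt{31}$ ($b = \sqrt{17 - 48} = \sqrt{-31} = i \sqrt{31} \approx 5.5678 i$)
$\frac{4755 + b}{-3709 + 1493} = \frac{4755 + i \sqrt{31}}{-3709 + 1493} = \frac{4755 + i \sqrt{31}}{-2216} = \left(4755 + i \sqrt{31}\right) \left(- \frac{1}{2216}\right) = - \frac{4755}{2216} - \frac{i \sqrt{31}}{2216}$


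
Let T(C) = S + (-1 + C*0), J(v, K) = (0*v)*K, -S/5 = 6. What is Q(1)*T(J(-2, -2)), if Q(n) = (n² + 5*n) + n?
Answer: -217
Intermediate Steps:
S = -30 (S = -5*6 = -30)
J(v, K) = 0 (J(v, K) = 0*K = 0)
T(C) = -31 (T(C) = -30 + (-1 + C*0) = -30 + (-1 + 0) = -30 - 1 = -31)
Q(n) = n² + 6*n
Q(1)*T(J(-2, -2)) = (1*(6 + 1))*(-31) = (1*7)*(-31) = 7*(-31) = -217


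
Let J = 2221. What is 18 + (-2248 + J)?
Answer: -9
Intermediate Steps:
18 + (-2248 + J) = 18 + (-2248 + 2221) = 18 - 27 = -9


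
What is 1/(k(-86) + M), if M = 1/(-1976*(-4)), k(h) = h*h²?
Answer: -7904/5027386623 ≈ -1.5722e-6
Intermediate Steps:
k(h) = h³
M = 1/7904 (M = 1/(-13*(-608)) = 1/7904 ≈ 0.00012652)
1/(k(-86) + M) = 1/((-86)³ + 1/7904) = 1/(-636056 + 1/7904) = 1/(-5027386623/7904) = -7904/5027386623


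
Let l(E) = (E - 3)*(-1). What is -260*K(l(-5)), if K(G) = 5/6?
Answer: -650/3 ≈ -216.67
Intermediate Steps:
l(E) = 3 - E (l(E) = (-3 + E)*(-1) = 3 - E)
K(G) = ⅚ (K(G) = 5*(⅙) = ⅚)
-260*K(l(-5)) = -260*⅚ = -650/3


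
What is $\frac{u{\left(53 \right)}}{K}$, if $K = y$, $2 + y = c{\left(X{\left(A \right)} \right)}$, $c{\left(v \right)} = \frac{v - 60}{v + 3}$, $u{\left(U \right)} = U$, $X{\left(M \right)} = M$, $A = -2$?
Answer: $- \frac{53}{64} \approx -0.82813$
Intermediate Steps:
$c{\left(v \right)} = \frac{-60 + v}{3 + v}$
$y = -64$ ($y = -2 + \frac{-60 - 2}{3 - 2} = -2 + 1^{-1} \left(-62\right) = -2 + 1 \left(-62\right) = -2 - 62 = -64$)
$K = -64$
$\frac{u{\left(53 \right)}}{K} = \frac{53}{-64} = 53 \left(- \frac{1}{64}\right) = - \frac{53}{64}$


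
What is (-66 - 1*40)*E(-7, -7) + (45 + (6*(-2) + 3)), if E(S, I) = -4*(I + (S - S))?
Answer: -2932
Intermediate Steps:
E(S, I) = -4*I (E(S, I) = -4*(I + 0) = -4*I)
(-66 - 1*40)*E(-7, -7) + (45 + (6*(-2) + 3)) = (-66 - 1*40)*(-4*(-7)) + (45 + (6*(-2) + 3)) = (-66 - 40)*28 + (45 + (-12 + 3)) = -106*28 + (45 - 9) = -2968 + 36 = -2932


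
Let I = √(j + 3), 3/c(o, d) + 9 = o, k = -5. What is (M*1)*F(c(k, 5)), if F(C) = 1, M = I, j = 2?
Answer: √5 ≈ 2.2361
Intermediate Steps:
c(o, d) = 3/(-9 + o)
I = √5 (I = √(2 + 3) = √5 ≈ 2.2361)
M = √5 ≈ 2.2361
(M*1)*F(c(k, 5)) = (√5*1)*1 = √5*1 = √5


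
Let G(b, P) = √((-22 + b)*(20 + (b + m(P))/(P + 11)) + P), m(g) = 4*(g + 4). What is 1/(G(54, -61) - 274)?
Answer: -6850/1859641 - 5*√17259/1859641 ≈ -0.0040367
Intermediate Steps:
m(g) = 16 + 4*g (m(g) = 4*(4 + g) = 16 + 4*g)
G(b, P) = √(P + (-22 + b)*(20 + (16 + b + 4*P)/(11 + P))) (G(b, P) = √((-22 + b)*(20 + (b + (16 + 4*P))/(P + 11)) + P) = √((-22 + b)*(20 + (16 + b + 4*P)/(11 + P)) + P) = √(P + (-22 + b)*(20 + (16 + b + 4*P)/(11 + P))))
1/(G(54, -61) - 274) = 1/(√((-5192 + (-61)² + 54² - 517*(-61) + 214*54 + 24*(-61)*54)/(11 - 61)) - 274) = 1/(√((-5192 + 3721 + 2916 + 31537 + 11556 - 79056)/(-50)) - 274) = 1/(√(-1/50*(-34518)) - 274) = 1/(√(17259/25) - 274) = 1/(√17259/5 - 274) = 1/(-274 + √17259/5)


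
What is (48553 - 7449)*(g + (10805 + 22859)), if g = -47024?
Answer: -549149440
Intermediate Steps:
(48553 - 7449)*(g + (10805 + 22859)) = (48553 - 7449)*(-47024 + (10805 + 22859)) = 41104*(-47024 + 33664) = 41104*(-13360) = -549149440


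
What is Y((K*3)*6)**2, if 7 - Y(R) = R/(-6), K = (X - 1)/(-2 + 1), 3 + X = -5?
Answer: 1156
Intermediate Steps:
X = -8 (X = -3 - 5 = -8)
K = 9 (K = (-8 - 1)/(-2 + 1) = -9/(-1) = -9*(-1) = 9)
Y(R) = 7 + R/6 (Y(R) = 7 - R/(-6) = 7 - R*(-1)/6 = 7 - (-1)*R/6 = 7 + R/6)
Y((K*3)*6)**2 = (7 + ((9*3)*6)/6)**2 = (7 + (27*6)/6)**2 = (7 + (1/6)*162)**2 = (7 + 27)**2 = 34**2 = 1156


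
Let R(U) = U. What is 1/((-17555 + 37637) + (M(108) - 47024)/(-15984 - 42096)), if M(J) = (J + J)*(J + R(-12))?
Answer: 3630/72899303 ≈ 4.9795e-5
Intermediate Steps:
M(J) = 2*J*(-12 + J) (M(J) = (J + J)*(J - 12) = (2*J)*(-12 + J) = 2*J*(-12 + J))
1/((-17555 + 37637) + (M(108) - 47024)/(-15984 - 42096)) = 1/((-17555 + 37637) + (2*108*(-12 + 108) - 47024)/(-15984 - 42096)) = 1/(20082 + (2*108*96 - 47024)/(-58080)) = 1/(20082 + (20736 - 47024)*(-1/58080)) = 1/(20082 - 26288*(-1/58080)) = 1/(20082 + 1643/3630) = 1/(72899303/3630) = 3630/72899303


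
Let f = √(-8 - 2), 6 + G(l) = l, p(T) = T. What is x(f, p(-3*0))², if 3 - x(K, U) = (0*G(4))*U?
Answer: 9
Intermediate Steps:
G(l) = -6 + l
f = I*√10 (f = √(-10) = I*√10 ≈ 3.1623*I)
x(K, U) = 3 (x(K, U) = 3 - 0*(-6 + 4)*U = 3 - 0*(-2)*U = 3 - 0*U = 3 - 1*0 = 3 + 0 = 3)
x(f, p(-3*0))² = 3² = 9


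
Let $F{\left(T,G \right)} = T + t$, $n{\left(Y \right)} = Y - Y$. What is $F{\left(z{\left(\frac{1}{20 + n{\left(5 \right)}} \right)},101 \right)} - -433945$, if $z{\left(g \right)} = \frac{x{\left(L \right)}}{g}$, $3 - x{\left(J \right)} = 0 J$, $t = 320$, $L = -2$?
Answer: $434325$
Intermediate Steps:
$x{\left(J \right)} = 3$ ($x{\left(J \right)} = 3 - 0 J = 3 - 0 = 3 + 0 = 3$)
$n{\left(Y \right)} = 0$
$z{\left(g \right)} = \frac{3}{g}$
$F{\left(T,G \right)} = 320 + T$ ($F{\left(T,G \right)} = T + 320 = 320 + T$)
$F{\left(z{\left(\frac{1}{20 + n{\left(5 \right)}} \right)},101 \right)} - -433945 = \left(320 + \frac{3}{\frac{1}{20 + 0}}\right) - -433945 = \left(320 + \frac{3}{\frac{1}{20}}\right) + 433945 = \left(320 + 3 \frac{1}{\frac{1}{20}}\right) + 433945 = \left(320 + 3 \cdot 20\right) + 433945 = \left(320 + 60\right) + 433945 = 380 + 433945 = 434325$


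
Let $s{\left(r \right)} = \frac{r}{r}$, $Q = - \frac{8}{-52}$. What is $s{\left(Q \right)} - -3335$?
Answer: $3336$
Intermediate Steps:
$Q = \frac{2}{13}$ ($Q = \left(-8\right) \left(- \frac{1}{52}\right) = \frac{2}{13} \approx 0.15385$)
$s{\left(r \right)} = 1$
$s{\left(Q \right)} - -3335 = 1 - -3335 = 1 + 3335 = 3336$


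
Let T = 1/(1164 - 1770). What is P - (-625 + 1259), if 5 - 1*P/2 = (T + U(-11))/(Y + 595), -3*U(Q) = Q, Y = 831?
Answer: -269618893/432078 ≈ -624.00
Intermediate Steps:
U(Q) = -Q/3
T = -1/606 (T = 1/(-606) = -1/606 ≈ -0.0016502)
P = 4318559/432078 (P = 10 - 2*(-1/606 - ⅓*(-11))/(831 + 595) = 10 - 2*(-1/606 + 11/3)/1426 = 10 - 2221/(303*1426) = 10 - 2*2221/864156 = 10 - 2221/432078 = 4318559/432078 ≈ 9.9949)
P - (-625 + 1259) = 4318559/432078 - (-625 + 1259) = 4318559/432078 - 1*634 = 4318559/432078 - 634 = -269618893/432078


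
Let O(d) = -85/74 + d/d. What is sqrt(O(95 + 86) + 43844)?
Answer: sqrt(240088930)/74 ≈ 209.39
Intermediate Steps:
O(d) = -11/74 (O(d) = -85*1/74 + 1 = -85/74 + 1 = -11/74)
sqrt(O(95 + 86) + 43844) = sqrt(-11/74 + 43844) = sqrt(3244445/74) = sqrt(240088930)/74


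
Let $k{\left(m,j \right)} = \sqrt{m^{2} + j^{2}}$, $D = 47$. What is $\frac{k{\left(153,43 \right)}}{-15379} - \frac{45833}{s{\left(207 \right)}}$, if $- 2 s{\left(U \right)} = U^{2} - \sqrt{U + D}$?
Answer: $\frac{3927796434}{1836036547} - \frac{\sqrt{25258}}{15379} + \frac{91666 \sqrt{254}}{1836036547} \approx 2.1297$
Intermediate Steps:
$k{\left(m,j \right)} = \sqrt{j^{2} + m^{2}}$
$s{\left(U \right)} = \frac{\sqrt{47 + U}}{2} - \frac{U^{2}}{2}$ ($s{\left(U \right)} = - \frac{U^{2} - \sqrt{U + 47}}{2} = - \frac{U^{2} - \sqrt{47 + U}}{2} = \frac{\sqrt{47 + U}}{2} - \frac{U^{2}}{2}$)
$\frac{k{\left(153,43 \right)}}{-15379} - \frac{45833}{s{\left(207 \right)}} = \frac{\sqrt{43^{2} + 153^{2}}}{-15379} - \frac{45833}{\frac{\sqrt{47 + 207}}{2} - \frac{207^{2}}{2}} = \sqrt{1849 + 23409} \left(- \frac{1}{15379}\right) - \frac{45833}{\frac{\sqrt{254}}{2} - \frac{42849}{2}} = \sqrt{25258} \left(- \frac{1}{15379}\right) - \frac{45833}{\frac{\sqrt{254}}{2} - \frac{42849}{2}} = - \frac{\sqrt{25258}}{15379} - \frac{45833}{- \frac{42849}{2} + \frac{\sqrt{254}}{2}} = - \frac{45833}{- \frac{42849}{2} + \frac{\sqrt{254}}{2}} - \frac{\sqrt{25258}}{15379}$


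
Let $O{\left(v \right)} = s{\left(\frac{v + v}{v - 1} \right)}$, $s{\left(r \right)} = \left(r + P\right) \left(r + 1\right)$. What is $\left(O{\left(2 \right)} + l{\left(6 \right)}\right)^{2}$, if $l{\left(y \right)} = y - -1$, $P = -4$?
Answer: $49$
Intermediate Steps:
$s{\left(r \right)} = \left(1 + r\right) \left(-4 + r\right)$ ($s{\left(r \right)} = \left(r - 4\right) \left(r + 1\right) = \left(-4 + r\right) \left(1 + r\right) = \left(1 + r\right) \left(-4 + r\right)$)
$O{\left(v \right)} = -4 - \frac{6 v}{-1 + v} + \frac{4 v^{2}}{\left(-1 + v\right)^{2}}$ ($O{\left(v \right)} = -4 + \left(\frac{v + v}{v - 1}\right)^{2} - 3 \frac{v + v}{v - 1} = -4 + \left(\frac{2 v}{-1 + v}\right)^{2} - 3 \frac{2 v}{-1 + v} = -4 + \frac{4 v^{2}}{\left(-1 + v\right)^{2}} - \frac{6 v}{-1 + v} = -4 - \frac{6 v}{-1 + v} + \frac{4 v^{2}}{\left(-1 + v\right)^{2}}$)
$l{\left(y \right)} = 1 + y$ ($l{\left(y \right)} = y + 1 = 1 + y$)
$\left(O{\left(2 \right)} + l{\left(6 \right)}\right)^{2} = \left(\frac{2 \left(-2 - 3 \cdot 2^{2} + 7 \cdot 2\right)}{1 + 2^{2} - 4} + \left(1 + 6\right)\right)^{2} = \left(\frac{2 \left(-2 - 12 + 14\right)}{1 + 4 - 4} + 7\right)^{2} = \left(\frac{2 \left(-2 - 12 + 14\right)}{1} + 7\right)^{2} = \left(2 \cdot 1 \cdot 0 + 7\right)^{2} = \left(0 + 7\right)^{2} = 7^{2} = 49$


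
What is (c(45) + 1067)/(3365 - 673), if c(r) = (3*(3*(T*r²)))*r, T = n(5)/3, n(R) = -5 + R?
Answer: 1067/2692 ≈ 0.39636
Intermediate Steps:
T = 0 (T = (-5 + 5)/3 = 0*(⅓) = 0)
c(r) = 0 (c(r) = (3*(3*(0*r²)))*r = (3*(3*0))*r = (3*0)*r = 0*r = 0)
(c(45) + 1067)/(3365 - 673) = (0 + 1067)/(3365 - 673) = 1067/2692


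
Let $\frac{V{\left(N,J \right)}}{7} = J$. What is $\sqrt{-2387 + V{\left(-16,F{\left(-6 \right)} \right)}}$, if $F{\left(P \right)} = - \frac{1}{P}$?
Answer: $\frac{i \sqrt{85890}}{6} \approx 48.845 i$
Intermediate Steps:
$V{\left(N,J \right)} = 7 J$
$\sqrt{-2387 + V{\left(-16,F{\left(-6 \right)} \right)}} = \sqrt{-2387 + 7 \left(- \frac{1}{-6}\right)} = \sqrt{-2387 + 7 \left(\left(-1\right) \left(- \frac{1}{6}\right)\right)} = \sqrt{-2387 + 7 \cdot \frac{1}{6}} = \sqrt{-2387 + \frac{7}{6}} = \sqrt{- \frac{14315}{6}} = \frac{i \sqrt{85890}}{6}$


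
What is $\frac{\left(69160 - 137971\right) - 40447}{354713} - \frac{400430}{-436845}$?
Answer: $\frac{18861783116}{30990920097} \approx 0.60862$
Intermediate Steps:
$\frac{\left(69160 - 137971\right) - 40447}{354713} - \frac{400430}{-436845} = \left(-68811 - 40447\right) \frac{1}{354713} - - \frac{80086}{87369} = \left(-109258\right) \frac{1}{354713} + \frac{80086}{87369} = - \frac{109258}{354713} + \frac{80086}{87369} = \frac{18861783116}{30990920097}$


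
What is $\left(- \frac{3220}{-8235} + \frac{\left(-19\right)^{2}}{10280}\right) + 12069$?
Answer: $\frac{204349384927}{16931160} \approx 12069.0$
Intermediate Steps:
$\left(- \frac{3220}{-8235} + \frac{\left(-19\right)^{2}}{10280}\right) + 12069 = \left(\left(-3220\right) \left(- \frac{1}{8235}\right) + 361 \cdot \frac{1}{10280}\right) + 12069 = \left(\frac{644}{1647} + \frac{361}{10280}\right) + 12069 = \frac{7214887}{16931160} + 12069 = \frac{204349384927}{16931160}$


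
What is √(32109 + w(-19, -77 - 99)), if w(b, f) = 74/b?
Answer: √11589943/19 ≈ 179.18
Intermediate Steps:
√(32109 + w(-19, -77 - 99)) = √(32109 + 74/(-19)) = √(32109 + 74*(-1/19)) = √(32109 - 74/19) = √(609997/19) = √11589943/19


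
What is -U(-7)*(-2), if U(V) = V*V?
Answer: 98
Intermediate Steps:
U(V) = V**2
-U(-7)*(-2) = -(-7)**2*(-2) = -49*(-2) = -1*(-98) = 98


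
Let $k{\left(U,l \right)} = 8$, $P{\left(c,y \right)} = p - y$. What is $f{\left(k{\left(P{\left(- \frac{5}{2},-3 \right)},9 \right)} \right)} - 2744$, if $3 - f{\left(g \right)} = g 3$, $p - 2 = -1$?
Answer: $-2765$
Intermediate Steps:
$p = 1$ ($p = 2 - 1 = 1$)
$P{\left(c,y \right)} = 1 - y$
$f{\left(g \right)} = 3 - 3 g$ ($f{\left(g \right)} = 3 - g 3 = 3 - 3 g$)
$f{\left(k{\left(P{\left(- \frac{5}{2},-3 \right)},9 \right)} \right)} - 2744 = \left(3 - 24\right) - 2744 = -21 - 2744 = -2765$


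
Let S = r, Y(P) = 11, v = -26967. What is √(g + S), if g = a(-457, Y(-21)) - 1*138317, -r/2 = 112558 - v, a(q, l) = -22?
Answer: I*√417389 ≈ 646.06*I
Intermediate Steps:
r = -279050 (r = -2*(112558 - 1*(-26967)) = -2*(112558 + 26967) = -2*139525 = -279050)
S = -279050
g = -138339 (g = -22 - 1*138317 = -22 - 138317 = -138339)
√(g + S) = √(-138339 - 279050) = √(-417389) = I*√417389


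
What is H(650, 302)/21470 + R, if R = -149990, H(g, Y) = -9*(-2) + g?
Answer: -1610142316/10735 ≈ -1.4999e+5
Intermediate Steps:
H(g, Y) = 18 + g
H(650, 302)/21470 + R = (18 + 650)/21470 - 149990 = 668*(1/21470) - 149990 = 334/10735 - 149990 = -1610142316/10735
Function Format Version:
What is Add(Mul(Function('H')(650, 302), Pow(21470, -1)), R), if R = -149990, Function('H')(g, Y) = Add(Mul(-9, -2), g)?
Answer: Rational(-1610142316, 10735) ≈ -1.4999e+5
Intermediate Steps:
Function('H')(g, Y) = Add(18, g)
Add(Mul(Function('H')(650, 302), Pow(21470, -1)), R) = Add(Mul(Add(18, 650), Pow(21470, -1)), -149990) = Add(Mul(668, Rational(1, 21470)), -149990) = Add(Rational(334, 10735), -149990) = Rational(-1610142316, 10735)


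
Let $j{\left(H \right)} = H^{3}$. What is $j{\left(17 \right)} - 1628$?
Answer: $3285$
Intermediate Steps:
$j{\left(17 \right)} - 1628 = 17^{3} - 1628 = 4913 - 1628 = 3285$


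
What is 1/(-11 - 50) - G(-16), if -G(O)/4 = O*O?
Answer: 62463/61 ≈ 1024.0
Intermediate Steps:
G(O) = -4*O² (G(O) = -4*O*O = -4*O²)
1/(-11 - 50) - G(-16) = 1/(-11 - 50) - (-4)*(-16)² = 1/(-61) - (-4)*256 = -1/61 - 1*(-1024) = -1/61 + 1024 = 62463/61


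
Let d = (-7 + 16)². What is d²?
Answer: 6561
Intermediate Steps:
d = 81 (d = 9² = 81)
d² = 81² = 6561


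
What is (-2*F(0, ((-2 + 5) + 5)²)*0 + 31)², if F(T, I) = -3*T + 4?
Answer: 961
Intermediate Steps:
F(T, I) = 4 - 3*T
(-2*F(0, ((-2 + 5) + 5)²)*0 + 31)² = (-2*(4 - 3*0)*0 + 31)² = (-2*(4 + 0)*0 + 31)² = (-2*4*0 + 31)² = (-8*0 + 31)² = (0 + 31)² = 31² = 961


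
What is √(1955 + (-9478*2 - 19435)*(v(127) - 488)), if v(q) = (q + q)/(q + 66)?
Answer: 13*√4118601665/193 ≈ 4322.8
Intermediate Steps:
v(q) = 2*q/(66 + q) (v(q) = (2*q)/(66 + q) = 2*q/(66 + q))
√(1955 + (-9478*2 - 19435)*(v(127) - 488)) = √(1955 + (-9478*2 - 19435)*(2*127/(66 + 127) - 488)) = √(1955 + (-18956 - 19435)*(2*127/193 - 488)) = √(1955 - 38391*(2*127*(1/193) - 488)) = √(1955 - 38391*(254/193 - 488)) = √(1955 - 38391*(-93930/193)) = √(1955 + 3606066630/193) = √(3606443945/193) = 13*√4118601665/193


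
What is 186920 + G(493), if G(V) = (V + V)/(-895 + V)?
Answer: 37570427/201 ≈ 1.8692e+5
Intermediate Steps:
G(V) = 2*V/(-895 + V) (G(V) = (2*V)/(-895 + V) = 2*V/(-895 + V))
186920 + G(493) = 186920 + 2*493/(-895 + 493) = 186920 + 2*493/(-402) = 186920 + 2*493*(-1/402) = 186920 - 493/201 = 37570427/201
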